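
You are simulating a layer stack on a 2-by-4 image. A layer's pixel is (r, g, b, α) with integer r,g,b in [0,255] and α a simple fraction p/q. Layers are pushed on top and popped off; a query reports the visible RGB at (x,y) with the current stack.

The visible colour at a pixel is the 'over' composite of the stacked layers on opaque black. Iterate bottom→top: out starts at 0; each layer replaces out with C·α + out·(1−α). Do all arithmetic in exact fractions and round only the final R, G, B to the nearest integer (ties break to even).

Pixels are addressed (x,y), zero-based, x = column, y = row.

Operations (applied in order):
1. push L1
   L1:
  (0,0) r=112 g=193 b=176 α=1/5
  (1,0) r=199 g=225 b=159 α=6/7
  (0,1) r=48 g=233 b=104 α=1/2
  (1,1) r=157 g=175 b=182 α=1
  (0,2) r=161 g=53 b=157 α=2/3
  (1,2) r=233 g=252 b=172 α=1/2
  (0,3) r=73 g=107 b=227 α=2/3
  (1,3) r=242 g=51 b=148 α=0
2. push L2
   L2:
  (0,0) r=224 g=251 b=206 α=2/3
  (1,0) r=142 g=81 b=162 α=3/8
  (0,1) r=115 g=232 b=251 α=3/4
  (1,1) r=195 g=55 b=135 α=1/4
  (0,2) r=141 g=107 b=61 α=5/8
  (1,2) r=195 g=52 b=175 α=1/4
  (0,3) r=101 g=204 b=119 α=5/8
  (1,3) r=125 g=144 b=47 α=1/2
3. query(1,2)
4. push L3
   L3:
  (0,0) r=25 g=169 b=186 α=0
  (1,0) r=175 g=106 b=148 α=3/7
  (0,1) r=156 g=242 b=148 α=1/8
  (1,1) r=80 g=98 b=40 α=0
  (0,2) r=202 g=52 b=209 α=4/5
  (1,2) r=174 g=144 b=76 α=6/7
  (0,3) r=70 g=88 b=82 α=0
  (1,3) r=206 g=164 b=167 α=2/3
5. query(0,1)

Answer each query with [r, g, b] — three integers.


query (1,2) [L1,L2] — begin 0,0,0
after L1 α=1/2: [233/2, 126, 86]
after L2 α=1/4: [1089/8, 215/2, 433/4]
→ [136, 108, 108]

query (0,1) [L1,L2,L3] — begin 0,0,0
after L1 α=1/2: [24, 233/2, 52]
after L2 α=3/4: [369/4, 1625/8, 805/4]
after L3 α=1/8: [3207/32, 13311/64, 6227/32]
= [100, 208, 195]


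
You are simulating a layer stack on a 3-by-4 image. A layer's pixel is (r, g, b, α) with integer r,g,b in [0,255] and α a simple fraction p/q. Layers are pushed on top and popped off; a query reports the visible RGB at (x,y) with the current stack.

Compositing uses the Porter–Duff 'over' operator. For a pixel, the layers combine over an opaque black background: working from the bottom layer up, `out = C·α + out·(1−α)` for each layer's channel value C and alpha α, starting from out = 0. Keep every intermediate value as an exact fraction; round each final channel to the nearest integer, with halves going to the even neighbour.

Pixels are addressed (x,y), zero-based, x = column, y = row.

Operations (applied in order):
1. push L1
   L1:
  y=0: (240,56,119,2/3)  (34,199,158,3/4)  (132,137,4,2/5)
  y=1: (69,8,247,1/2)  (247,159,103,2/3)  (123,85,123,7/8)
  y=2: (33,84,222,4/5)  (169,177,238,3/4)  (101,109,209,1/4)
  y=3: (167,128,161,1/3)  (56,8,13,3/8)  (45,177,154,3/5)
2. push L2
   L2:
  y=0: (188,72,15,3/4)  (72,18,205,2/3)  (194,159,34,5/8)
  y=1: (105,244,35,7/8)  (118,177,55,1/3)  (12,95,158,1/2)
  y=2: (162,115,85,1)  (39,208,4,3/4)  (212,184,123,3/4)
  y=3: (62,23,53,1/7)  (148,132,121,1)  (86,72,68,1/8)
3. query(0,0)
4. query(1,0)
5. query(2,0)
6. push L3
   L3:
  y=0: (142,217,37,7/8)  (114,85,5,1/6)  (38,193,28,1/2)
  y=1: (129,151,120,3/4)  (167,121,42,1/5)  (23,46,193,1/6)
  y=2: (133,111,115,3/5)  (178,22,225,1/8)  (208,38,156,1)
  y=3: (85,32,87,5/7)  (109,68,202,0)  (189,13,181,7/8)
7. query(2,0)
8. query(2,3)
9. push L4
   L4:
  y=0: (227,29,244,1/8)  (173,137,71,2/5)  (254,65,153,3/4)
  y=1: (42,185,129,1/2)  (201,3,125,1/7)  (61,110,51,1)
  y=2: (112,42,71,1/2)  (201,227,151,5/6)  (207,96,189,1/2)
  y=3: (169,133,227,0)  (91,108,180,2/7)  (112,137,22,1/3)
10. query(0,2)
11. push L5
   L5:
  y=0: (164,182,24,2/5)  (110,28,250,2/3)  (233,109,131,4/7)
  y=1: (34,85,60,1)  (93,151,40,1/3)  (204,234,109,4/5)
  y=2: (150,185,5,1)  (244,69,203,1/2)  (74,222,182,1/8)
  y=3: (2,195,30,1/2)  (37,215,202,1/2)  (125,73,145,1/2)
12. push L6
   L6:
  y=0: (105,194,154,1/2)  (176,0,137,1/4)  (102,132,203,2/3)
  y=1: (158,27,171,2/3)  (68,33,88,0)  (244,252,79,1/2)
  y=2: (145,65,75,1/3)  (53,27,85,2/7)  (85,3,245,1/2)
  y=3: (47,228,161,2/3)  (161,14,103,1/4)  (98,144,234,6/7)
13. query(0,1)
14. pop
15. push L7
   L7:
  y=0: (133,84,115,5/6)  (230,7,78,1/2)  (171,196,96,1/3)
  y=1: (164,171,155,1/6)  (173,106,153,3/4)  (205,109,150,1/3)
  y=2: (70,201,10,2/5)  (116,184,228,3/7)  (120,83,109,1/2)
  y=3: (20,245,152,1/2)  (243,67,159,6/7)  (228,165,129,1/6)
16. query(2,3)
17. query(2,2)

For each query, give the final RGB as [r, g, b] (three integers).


query (0,0) [L1,L2] — begin 0,0,0
+L1 (α=2/3) → [160, 112/3, 238/3]
+L2 (α=3/4) → [181, 190/3, 373/12]
= [181, 63, 31]

(1,0) stack=L1,L2; from [0,0,0]:
L1 α=3/4: [51/2, 597/4, 237/2]
L2 α=2/3: [113/2, 247/4, 1057/6]
= [56, 62, 176]

at x=2,y=0 over L1,L2:
+L1 (α=2/5) → [264/5, 274/5, 8/5]
+L2 (α=5/8) → [2821/20, 4797/40, 437/20]
= [141, 120, 22]

at x=2,y=0 over L1,L2,L3:
+L1 (α=2/5) → [264/5, 274/5, 8/5]
+L2 (α=5/8) → [2821/20, 4797/40, 437/20]
+L3 (α=1/2) → [3581/40, 12517/80, 997/40]
→ [90, 156, 25]

at x=2,y=3 over L1,L2,L3:
L1 α=3/5: [27, 531/5, 462/5]
L2 α=1/8: [275/8, 4077/40, 1787/20]
L3 α=7/8: [10859/64, 7717/320, 27127/160]
= [170, 24, 170]

query (0,2) [L1,L2,L3,L4] — begin 0,0,0
L1 α=4/5: [132/5, 336/5, 888/5]
L2 α=1: [162, 115, 85]
L3 α=3/5: [723/5, 563/5, 103]
L4 α=1/2: [1283/10, 773/10, 87]
→ [128, 77, 87]

query (0,1) [L1,L2,L3,L4,L5,L6] — begin 0,0,0
+L1 (α=1/2) → [69/2, 4, 247/2]
+L2 (α=7/8) → [1539/16, 214, 737/16]
+L3 (α=3/4) → [7731/64, 667/4, 6497/64]
+L4 (α=1/2) → [10419/128, 1407/8, 14753/128]
+L5 (α=1) → [34, 85, 60]
+L6 (α=2/3) → [350/3, 139/3, 134]
= [117, 46, 134]

(2,3) stack=L1,L2,L3,L4,L5,L7; from [0,0,0]:
+L1 (α=3/5) → [27, 531/5, 462/5]
+L2 (α=1/8) → [275/8, 4077/40, 1787/20]
+L3 (α=7/8) → [10859/64, 7717/320, 27127/160]
+L4 (α=1/3) → [14443/96, 9879/160, 9629/80]
+L5 (α=1/2) → [26443/192, 21559/320, 21229/160]
+L7 (α=1/6) → [175991/1152, 32119/384, 25357/192]
rounded: [153, 84, 132]

query (2,2) [L1,L2,L3,L4,L5,L7] — begin 0,0,0
after L1 α=1/4: [101/4, 109/4, 209/4]
after L2 α=3/4: [2645/16, 2317/16, 1685/16]
after L3 α=1: [208, 38, 156]
after L4 α=1/2: [415/2, 67, 345/2]
after L5 α=1/8: [3053/16, 691/8, 2779/16]
after L7 α=1/2: [4973/32, 1355/16, 4523/32]
= [155, 85, 141]


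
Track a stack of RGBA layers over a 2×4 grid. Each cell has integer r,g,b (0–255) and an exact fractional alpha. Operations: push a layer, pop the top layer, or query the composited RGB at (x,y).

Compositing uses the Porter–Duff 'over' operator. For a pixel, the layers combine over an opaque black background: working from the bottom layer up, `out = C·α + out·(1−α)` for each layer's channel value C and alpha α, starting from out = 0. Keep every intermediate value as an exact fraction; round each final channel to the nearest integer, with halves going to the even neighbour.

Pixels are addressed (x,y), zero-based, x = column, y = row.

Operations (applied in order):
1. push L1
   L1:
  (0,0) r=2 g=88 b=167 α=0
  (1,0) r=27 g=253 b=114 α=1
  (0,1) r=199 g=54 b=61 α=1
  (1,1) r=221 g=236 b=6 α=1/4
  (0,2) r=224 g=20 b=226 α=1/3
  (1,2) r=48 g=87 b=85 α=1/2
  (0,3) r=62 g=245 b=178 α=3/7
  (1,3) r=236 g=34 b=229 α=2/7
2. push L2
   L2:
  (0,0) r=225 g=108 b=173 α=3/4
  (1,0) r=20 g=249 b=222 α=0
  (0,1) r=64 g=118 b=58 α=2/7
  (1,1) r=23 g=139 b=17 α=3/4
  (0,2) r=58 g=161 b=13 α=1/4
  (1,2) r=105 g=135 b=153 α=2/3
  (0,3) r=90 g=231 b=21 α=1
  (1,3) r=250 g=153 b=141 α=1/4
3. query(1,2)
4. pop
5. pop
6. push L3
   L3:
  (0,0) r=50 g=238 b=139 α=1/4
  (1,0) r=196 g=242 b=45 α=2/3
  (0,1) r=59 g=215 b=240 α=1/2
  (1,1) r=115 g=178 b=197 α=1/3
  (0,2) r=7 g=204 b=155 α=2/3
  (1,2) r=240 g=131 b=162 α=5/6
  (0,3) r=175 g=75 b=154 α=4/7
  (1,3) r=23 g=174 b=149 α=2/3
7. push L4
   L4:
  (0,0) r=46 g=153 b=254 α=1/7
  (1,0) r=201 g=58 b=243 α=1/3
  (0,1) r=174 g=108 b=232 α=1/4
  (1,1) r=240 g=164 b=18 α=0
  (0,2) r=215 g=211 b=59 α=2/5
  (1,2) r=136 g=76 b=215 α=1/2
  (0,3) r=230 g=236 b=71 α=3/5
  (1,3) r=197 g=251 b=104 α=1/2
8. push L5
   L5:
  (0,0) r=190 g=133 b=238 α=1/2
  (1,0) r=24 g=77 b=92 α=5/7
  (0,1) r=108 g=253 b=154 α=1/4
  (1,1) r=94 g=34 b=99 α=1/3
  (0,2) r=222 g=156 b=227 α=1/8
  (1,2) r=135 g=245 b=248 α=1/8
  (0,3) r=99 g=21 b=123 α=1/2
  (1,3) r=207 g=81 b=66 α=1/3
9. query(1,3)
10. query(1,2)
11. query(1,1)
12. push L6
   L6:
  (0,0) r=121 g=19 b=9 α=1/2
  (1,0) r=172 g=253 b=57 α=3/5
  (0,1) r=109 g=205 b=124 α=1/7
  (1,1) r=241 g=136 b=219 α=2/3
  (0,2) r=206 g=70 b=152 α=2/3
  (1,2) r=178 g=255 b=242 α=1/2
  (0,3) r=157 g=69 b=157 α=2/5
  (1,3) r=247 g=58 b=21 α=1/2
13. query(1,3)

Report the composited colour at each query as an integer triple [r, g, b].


(1,2) stack=L1,L2; from [0,0,0]:
after L1 α=1/2: [24, 87/2, 85/2]
after L2 α=2/3: [78, 209/2, 697/6]
= [78, 104, 116]

query (1,3) [L3,L4,L5] — begin 0,0,0
L3 α=2/3: [46/3, 116, 298/3]
L4 α=1/2: [637/6, 367/2, 305/3]
L5 α=1/3: [1258/9, 448/3, 808/9]
→ [140, 149, 90]

(1,2) stack=L3,L4,L5; from [0,0,0]:
+L3 (α=5/6) → [200, 655/6, 135]
+L4 (α=1/2) → [168, 1111/12, 175]
+L5 (α=1/8) → [1311/8, 10717/96, 1473/8]
→ [164, 112, 184]

(1,1) stack=L3,L4,L5; from [0,0,0]:
after L3 α=1/3: [115/3, 178/3, 197/3]
after L4 α=0: [115/3, 178/3, 197/3]
after L5 α=1/3: [512/9, 458/9, 691/9]
= [57, 51, 77]

at x=1,y=3 over L3,L4,L5,L6:
+L3 (α=2/3) → [46/3, 116, 298/3]
+L4 (α=1/2) → [637/6, 367/2, 305/3]
+L5 (α=1/3) → [1258/9, 448/3, 808/9]
+L6 (α=1/2) → [3481/18, 311/3, 997/18]
→ [193, 104, 55]


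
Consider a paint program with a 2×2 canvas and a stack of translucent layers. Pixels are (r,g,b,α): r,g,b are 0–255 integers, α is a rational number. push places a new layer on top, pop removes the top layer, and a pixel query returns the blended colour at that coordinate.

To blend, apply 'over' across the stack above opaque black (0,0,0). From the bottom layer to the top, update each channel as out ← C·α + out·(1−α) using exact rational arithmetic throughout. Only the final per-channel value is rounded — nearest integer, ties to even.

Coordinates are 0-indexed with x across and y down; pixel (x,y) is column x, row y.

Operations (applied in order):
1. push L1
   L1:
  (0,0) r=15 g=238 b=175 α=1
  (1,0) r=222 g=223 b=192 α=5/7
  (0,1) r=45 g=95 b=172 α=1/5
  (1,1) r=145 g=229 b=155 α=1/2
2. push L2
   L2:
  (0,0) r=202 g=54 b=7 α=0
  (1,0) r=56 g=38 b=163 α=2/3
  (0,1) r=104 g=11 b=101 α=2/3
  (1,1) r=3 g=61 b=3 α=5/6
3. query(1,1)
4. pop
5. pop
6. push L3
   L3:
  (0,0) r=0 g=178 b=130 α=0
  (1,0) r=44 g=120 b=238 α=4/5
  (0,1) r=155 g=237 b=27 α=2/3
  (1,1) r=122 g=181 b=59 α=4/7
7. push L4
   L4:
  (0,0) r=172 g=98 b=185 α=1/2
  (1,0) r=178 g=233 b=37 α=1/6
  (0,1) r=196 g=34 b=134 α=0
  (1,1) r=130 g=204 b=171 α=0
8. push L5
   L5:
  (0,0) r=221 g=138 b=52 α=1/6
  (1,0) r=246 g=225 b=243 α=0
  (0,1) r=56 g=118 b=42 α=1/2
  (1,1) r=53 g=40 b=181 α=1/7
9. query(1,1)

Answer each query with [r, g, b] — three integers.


at x=1,y=1 over L1,L2:
L1 α=1/2: [145/2, 229/2, 155/2]
L2 α=5/6: [175/12, 839/12, 185/12]
rounded: [15, 70, 15]

at x=1,y=1 over L3,L4,L5:
L3 α=4/7: [488/7, 724/7, 236/7]
L4 α=0: [488/7, 724/7, 236/7]
L5 α=1/7: [3299/49, 4624/49, 2683/49]
→ [67, 94, 55]


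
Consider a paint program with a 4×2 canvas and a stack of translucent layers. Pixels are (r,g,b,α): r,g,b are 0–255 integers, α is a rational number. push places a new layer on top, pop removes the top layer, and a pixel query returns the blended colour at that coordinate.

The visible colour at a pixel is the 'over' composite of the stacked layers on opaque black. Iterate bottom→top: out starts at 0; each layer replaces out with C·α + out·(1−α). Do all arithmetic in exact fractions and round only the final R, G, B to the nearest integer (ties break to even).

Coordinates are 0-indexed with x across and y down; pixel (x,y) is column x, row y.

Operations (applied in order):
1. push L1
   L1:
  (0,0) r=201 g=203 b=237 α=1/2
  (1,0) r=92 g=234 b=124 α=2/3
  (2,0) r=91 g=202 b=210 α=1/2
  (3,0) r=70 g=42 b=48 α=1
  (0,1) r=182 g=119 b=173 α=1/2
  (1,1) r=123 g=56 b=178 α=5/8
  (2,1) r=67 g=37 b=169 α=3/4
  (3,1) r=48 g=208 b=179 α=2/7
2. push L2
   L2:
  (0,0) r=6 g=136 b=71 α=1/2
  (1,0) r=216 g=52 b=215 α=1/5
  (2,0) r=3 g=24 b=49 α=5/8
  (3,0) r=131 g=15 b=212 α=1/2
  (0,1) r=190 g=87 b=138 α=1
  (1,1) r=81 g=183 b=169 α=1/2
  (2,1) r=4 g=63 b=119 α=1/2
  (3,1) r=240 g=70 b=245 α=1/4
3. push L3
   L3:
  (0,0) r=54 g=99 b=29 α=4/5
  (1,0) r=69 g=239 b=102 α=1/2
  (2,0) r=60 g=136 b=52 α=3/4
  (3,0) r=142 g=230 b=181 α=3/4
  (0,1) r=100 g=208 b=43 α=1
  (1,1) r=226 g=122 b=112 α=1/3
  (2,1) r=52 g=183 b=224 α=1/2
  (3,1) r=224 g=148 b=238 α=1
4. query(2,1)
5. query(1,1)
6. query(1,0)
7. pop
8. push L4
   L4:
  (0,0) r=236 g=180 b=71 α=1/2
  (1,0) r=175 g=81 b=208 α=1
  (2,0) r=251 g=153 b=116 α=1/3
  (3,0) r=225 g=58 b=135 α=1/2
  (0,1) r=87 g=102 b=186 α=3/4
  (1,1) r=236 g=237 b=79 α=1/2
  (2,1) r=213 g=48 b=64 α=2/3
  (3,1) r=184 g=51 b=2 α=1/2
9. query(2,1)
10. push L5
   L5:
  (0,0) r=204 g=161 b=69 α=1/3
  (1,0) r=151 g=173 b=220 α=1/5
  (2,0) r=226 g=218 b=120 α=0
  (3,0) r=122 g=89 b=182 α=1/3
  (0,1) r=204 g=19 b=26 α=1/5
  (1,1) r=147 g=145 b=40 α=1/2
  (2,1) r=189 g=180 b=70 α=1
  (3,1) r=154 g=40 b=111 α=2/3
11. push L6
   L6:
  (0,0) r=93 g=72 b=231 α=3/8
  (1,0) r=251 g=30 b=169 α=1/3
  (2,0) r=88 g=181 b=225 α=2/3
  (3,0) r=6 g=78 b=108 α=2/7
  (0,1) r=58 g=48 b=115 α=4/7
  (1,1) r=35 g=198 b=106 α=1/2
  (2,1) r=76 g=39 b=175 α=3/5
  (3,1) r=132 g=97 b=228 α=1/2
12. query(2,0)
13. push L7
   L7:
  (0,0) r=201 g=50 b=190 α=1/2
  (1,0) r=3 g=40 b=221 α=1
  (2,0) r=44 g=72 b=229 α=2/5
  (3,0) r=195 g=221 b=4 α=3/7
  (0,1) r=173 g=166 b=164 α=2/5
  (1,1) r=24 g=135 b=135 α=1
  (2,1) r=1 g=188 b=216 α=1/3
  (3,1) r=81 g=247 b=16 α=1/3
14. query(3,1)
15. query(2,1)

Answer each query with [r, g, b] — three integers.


query (2,1) [L1,L2,L3] — begin 0,0,0
+L1 (α=3/4) → [201/4, 111/4, 507/4]
+L2 (α=1/2) → [217/8, 363/8, 983/8]
+L3 (α=1/2) → [633/16, 1827/16, 2775/16]
→ [40, 114, 173]

query (1,1) [L1,L2,L3] — begin 0,0,0
L1 α=5/8: [615/8, 35, 445/4]
L2 α=1/2: [1263/16, 109, 1121/8]
L3 α=1/3: [3071/24, 340/3, 523/4]
rounded: [128, 113, 131]

query (1,0) [L1,L2,L3] — begin 0,0,0
after L1 α=2/3: [184/3, 156, 248/3]
after L2 α=1/5: [1384/15, 676/5, 1637/15]
after L3 α=1/2: [2419/30, 1871/10, 3167/30]
= [81, 187, 106]

query (2,1) [L1,L2,L4] — begin 0,0,0
after L1 α=3/4: [201/4, 111/4, 507/4]
after L2 α=1/2: [217/8, 363/8, 983/8]
after L4 α=2/3: [3625/24, 377/8, 669/8]
rounded: [151, 47, 84]

(2,0) stack=L1,L2,L4,L5,L6; from [0,0,0]:
+L1 (α=1/2) → [91/2, 101, 105]
+L2 (α=5/8) → [303/16, 423/8, 70]
+L4 (α=1/3) → [2311/24, 345/4, 256/3]
+L5 (α=0) → [2311/24, 345/4, 256/3]
+L6 (α=2/3) → [6535/72, 1793/12, 1606/9]
rounded: [91, 149, 178]

at x=3,y=1 over L1,L2,L4,L5,L6,L7:
L1 α=2/7: [96/7, 416/7, 358/7]
L2 α=1/4: [492/7, 869/14, 2789/28]
L4 α=1/2: [890/7, 1583/28, 2845/56]
L5 α=2/3: [3046/21, 3823/84, 15277/168]
L6 α=1/2: [2909/21, 11971/168, 53581/336]
L7 α=1/3: [7519/63, 32719/252, 56269/504]
rounded: [119, 130, 112]

(2,1) stack=L1,L2,L4,L5,L6,L7; from [0,0,0]:
+L1 (α=3/4) → [201/4, 111/4, 507/4]
+L2 (α=1/2) → [217/8, 363/8, 983/8]
+L4 (α=2/3) → [3625/24, 377/8, 669/8]
+L5 (α=1) → [189, 180, 70]
+L6 (α=3/5) → [606/5, 477/5, 133]
+L7 (α=1/3) → [1217/15, 1894/15, 482/3]
rounded: [81, 126, 161]


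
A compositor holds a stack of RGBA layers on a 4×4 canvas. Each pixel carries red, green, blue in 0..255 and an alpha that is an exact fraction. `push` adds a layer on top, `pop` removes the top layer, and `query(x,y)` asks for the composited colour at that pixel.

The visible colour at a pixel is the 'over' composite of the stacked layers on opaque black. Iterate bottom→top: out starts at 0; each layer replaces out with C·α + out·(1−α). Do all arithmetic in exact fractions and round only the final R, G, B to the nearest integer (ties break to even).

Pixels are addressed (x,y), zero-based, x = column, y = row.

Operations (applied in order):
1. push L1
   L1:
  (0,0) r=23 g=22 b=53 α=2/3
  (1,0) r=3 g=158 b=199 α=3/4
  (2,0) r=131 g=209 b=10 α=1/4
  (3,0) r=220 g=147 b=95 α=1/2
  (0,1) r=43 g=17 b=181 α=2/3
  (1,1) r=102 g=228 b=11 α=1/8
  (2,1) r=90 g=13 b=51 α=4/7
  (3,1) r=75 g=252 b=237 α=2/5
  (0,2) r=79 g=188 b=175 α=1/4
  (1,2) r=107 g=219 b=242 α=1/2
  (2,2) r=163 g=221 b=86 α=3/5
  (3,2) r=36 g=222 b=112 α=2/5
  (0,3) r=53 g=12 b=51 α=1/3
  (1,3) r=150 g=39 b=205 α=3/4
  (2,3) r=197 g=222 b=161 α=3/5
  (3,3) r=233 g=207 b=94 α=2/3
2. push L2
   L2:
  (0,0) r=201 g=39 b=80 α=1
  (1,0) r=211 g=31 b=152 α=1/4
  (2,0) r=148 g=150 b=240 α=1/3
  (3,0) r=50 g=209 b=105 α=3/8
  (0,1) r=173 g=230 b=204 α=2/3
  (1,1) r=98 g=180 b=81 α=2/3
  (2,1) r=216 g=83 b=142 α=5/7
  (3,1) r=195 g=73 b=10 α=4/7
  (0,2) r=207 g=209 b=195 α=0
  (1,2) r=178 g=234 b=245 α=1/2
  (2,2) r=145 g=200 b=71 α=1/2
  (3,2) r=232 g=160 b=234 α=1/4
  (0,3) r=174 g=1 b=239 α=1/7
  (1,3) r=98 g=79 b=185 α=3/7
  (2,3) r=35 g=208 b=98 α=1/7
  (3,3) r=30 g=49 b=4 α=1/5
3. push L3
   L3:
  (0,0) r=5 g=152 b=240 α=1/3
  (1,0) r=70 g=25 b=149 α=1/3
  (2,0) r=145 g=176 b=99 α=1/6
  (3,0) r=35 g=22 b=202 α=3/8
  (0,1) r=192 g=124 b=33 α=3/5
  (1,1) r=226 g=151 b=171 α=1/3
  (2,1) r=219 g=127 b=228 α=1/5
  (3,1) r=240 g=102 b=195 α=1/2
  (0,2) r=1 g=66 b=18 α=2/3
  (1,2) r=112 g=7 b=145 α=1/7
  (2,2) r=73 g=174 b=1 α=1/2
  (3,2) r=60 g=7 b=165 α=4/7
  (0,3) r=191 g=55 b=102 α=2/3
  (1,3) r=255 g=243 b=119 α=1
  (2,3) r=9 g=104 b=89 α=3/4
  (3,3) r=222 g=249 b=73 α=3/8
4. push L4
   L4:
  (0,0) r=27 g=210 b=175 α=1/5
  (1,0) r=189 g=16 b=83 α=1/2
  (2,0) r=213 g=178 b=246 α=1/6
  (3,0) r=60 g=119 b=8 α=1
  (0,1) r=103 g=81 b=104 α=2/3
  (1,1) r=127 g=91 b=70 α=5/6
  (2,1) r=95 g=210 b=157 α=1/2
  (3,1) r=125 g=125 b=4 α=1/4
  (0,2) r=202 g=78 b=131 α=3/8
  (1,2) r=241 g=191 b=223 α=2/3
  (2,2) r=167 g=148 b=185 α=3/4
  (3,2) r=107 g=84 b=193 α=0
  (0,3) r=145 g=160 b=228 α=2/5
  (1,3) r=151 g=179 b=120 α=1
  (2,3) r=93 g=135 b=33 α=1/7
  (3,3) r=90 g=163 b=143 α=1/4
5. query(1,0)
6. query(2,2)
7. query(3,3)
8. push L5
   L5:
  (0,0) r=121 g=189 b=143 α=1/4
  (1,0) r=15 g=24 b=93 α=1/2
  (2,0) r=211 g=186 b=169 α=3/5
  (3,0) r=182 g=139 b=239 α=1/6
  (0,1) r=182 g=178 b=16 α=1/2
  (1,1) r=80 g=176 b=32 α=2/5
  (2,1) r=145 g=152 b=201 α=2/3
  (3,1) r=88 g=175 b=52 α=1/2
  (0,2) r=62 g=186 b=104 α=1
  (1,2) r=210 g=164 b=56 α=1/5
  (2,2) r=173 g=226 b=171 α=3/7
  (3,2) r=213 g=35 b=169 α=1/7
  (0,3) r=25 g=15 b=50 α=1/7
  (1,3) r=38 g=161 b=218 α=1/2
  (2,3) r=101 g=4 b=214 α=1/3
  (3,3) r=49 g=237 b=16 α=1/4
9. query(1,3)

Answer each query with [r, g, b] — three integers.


(1,0) stack=L1,L2,L3,L4; from [0,0,0]:
after L1 α=3/4: [9/4, 237/2, 597/4]
after L2 α=1/4: [871/16, 773/8, 2399/16]
after L3 α=1/3: [477/8, 291/4, 1197/8]
after L4 α=1/2: [1989/16, 355/8, 1861/16]
→ [124, 44, 116]

at x=2,y=2 over L1,L2,L3,L4:
L1 α=3/5: [489/5, 663/5, 258/5]
L2 α=1/2: [607/5, 1663/10, 613/10]
L3 α=1/2: [486/5, 3403/20, 623/20]
L4 α=3/4: [2991/20, 12283/80, 11723/80]
rounded: [150, 154, 147]

(3,3) stack=L1,L2,L3,L4; from [0,0,0]:
after L1 α=2/3: [466/3, 138, 188/3]
after L2 α=1/5: [1954/15, 601/5, 764/15]
after L3 α=3/8: [494/3, 337/2, 1421/24]
after L4 α=1/4: [146, 1337/8, 2565/32]
= [146, 167, 80]

at x=1,y=3 over L1,L2,L3,L4,L5:
+L1 (α=3/4) → [225/2, 117/4, 615/4]
+L2 (α=3/7) → [744/7, 354/7, 1170/7]
+L3 (α=1) → [255, 243, 119]
+L4 (α=1) → [151, 179, 120]
+L5 (α=1/2) → [189/2, 170, 169]
rounded: [94, 170, 169]


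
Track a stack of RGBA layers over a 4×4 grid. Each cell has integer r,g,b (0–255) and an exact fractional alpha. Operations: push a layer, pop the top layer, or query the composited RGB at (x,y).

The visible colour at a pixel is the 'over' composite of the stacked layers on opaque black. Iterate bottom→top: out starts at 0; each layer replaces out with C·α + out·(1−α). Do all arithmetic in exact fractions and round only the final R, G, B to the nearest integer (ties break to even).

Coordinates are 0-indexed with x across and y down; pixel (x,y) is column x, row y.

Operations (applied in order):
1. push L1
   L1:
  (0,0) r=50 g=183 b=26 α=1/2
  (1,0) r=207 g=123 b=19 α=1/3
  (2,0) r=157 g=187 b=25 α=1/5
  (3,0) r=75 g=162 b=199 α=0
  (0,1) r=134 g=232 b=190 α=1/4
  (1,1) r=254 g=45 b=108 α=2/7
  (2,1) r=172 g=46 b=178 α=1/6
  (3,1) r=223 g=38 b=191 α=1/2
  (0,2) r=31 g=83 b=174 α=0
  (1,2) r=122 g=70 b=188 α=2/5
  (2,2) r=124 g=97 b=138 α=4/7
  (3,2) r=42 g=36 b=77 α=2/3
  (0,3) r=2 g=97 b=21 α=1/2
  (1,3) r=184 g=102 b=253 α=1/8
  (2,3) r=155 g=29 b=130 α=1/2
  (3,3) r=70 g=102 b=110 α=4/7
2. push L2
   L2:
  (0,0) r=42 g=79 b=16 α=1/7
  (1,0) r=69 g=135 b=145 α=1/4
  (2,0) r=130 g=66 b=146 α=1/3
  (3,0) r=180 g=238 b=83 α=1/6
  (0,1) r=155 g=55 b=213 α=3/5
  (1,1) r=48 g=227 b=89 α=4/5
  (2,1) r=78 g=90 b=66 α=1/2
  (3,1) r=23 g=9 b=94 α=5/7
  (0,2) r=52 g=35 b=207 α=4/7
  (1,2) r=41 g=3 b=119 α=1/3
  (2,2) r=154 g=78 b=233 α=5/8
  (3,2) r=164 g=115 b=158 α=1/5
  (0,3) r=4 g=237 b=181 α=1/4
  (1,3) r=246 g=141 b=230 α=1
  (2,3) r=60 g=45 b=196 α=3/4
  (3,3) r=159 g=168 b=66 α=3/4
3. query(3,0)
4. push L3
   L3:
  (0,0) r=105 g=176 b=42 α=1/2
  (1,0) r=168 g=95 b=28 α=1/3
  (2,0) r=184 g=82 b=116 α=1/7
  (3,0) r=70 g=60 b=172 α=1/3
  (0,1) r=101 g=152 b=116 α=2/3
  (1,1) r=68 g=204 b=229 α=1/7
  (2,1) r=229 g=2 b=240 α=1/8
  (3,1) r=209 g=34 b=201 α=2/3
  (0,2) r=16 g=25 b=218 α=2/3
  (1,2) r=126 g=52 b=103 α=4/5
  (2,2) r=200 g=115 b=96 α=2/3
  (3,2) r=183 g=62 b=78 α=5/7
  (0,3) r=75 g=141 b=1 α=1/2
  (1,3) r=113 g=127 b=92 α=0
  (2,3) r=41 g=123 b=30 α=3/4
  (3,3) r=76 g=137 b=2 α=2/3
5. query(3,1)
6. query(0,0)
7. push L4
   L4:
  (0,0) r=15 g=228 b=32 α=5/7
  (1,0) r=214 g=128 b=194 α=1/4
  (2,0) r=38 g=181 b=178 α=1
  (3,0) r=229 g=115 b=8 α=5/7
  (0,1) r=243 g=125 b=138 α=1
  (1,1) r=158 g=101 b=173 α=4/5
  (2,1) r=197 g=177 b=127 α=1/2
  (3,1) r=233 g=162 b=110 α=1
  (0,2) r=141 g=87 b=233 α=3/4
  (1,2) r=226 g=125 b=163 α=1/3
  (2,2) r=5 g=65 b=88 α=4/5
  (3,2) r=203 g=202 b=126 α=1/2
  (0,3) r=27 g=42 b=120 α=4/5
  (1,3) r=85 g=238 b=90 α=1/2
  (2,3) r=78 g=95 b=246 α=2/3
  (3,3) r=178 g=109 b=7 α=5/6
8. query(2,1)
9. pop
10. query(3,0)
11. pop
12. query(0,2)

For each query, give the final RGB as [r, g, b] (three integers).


(3,0) stack=L1,L2; from [0,0,0]:
L1 α=0: [0, 0, 0]
L2 α=1/6: [30, 119/3, 83/6]
rounded: [30, 40, 14]

query (3,1) [L1,L2,L3] — begin 0,0,0
+L1 (α=1/2) → [223/2, 19, 191/2]
+L2 (α=5/7) → [338/7, 83/7, 661/7]
+L3 (α=2/3) → [1088/7, 559/21, 3475/21]
= [155, 27, 165]

query (0,0) [L1,L2,L3] — begin 0,0,0
L1 α=1/2: [25, 183/2, 13]
L2 α=1/7: [192/7, 628/7, 94/7]
L3 α=1/2: [927/14, 930/7, 194/7]
rounded: [66, 133, 28]

(2,1) stack=L1,L2,L3,L4; from [0,0,0]:
after L1 α=1/6: [86/3, 23/3, 89/3]
after L2 α=1/2: [160/3, 293/6, 287/6]
after L3 α=1/8: [1807/24, 2063/48, 3449/48]
after L4 α=1/2: [6535/48, 10559/96, 9545/96]
= [136, 110, 99]

at x=3,y=0 over L1,L2,L3:
+L1 (α=0) → [0, 0, 0]
+L2 (α=1/6) → [30, 119/3, 83/6]
+L3 (α=1/3) → [130/3, 418/9, 599/9]
rounded: [43, 46, 67]

query (0,2) [L1,L2] — begin 0,0,0
after L1 α=0: [0, 0, 0]
after L2 α=4/7: [208/7, 20, 828/7]
rounded: [30, 20, 118]


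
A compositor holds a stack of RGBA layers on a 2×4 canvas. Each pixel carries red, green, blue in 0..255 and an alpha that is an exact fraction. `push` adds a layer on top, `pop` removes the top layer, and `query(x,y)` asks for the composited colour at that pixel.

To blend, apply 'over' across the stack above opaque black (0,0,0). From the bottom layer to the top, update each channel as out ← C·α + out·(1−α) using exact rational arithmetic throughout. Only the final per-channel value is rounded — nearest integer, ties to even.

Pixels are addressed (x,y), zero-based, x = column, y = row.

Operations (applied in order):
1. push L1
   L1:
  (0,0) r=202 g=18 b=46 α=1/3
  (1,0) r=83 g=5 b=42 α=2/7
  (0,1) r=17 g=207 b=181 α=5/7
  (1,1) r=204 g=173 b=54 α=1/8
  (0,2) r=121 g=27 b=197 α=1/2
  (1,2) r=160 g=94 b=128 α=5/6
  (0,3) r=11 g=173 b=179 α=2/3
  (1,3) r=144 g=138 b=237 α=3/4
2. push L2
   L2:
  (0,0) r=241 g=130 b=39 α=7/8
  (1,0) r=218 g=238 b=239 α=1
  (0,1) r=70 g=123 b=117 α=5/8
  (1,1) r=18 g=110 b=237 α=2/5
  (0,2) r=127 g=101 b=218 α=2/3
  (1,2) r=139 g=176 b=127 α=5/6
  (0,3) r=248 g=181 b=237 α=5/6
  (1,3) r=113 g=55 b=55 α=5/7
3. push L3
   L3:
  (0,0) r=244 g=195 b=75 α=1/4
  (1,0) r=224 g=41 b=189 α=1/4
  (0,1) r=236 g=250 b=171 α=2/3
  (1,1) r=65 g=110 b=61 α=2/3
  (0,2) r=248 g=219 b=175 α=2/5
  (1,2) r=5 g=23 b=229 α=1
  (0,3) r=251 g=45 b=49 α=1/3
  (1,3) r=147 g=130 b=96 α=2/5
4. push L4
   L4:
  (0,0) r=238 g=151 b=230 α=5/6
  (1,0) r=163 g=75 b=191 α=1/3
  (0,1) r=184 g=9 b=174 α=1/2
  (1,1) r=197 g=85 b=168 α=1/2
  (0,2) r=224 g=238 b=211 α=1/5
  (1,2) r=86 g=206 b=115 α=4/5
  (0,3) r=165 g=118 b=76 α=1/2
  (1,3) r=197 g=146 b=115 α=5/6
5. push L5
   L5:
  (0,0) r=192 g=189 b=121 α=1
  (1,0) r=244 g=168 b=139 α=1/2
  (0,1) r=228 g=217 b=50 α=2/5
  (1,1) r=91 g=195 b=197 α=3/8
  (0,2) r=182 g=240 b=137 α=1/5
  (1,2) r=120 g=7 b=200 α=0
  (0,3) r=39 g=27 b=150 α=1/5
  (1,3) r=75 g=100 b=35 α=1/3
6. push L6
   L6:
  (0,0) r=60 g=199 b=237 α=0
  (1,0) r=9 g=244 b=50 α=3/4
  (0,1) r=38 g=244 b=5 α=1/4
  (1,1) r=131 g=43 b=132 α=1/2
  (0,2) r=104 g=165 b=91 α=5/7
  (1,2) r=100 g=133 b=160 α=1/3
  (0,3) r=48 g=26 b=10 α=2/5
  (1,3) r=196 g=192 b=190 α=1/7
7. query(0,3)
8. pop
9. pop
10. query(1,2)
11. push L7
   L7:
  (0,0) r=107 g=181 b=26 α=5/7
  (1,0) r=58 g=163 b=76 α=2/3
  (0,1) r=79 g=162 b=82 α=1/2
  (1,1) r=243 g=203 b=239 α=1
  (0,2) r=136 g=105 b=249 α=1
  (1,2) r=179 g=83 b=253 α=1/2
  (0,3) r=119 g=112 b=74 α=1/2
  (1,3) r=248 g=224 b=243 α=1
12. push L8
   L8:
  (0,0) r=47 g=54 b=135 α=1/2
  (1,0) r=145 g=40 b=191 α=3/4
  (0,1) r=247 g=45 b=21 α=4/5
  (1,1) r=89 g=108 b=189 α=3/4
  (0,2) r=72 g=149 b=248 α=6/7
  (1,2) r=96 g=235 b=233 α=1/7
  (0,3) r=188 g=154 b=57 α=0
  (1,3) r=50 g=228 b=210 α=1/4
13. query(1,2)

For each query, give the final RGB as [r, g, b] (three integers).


(0,3) stack=L1,L2,L3,L4,L5,L6; from [0,0,0]:
L1 α=2/3: [22/3, 346/3, 358/3]
L2 α=5/6: [1871/9, 3061/18, 3913/18]
L3 α=1/3: [6001/27, 3466/27, 4354/27]
L4 α=1/2: [5228/27, 3326/27, 3203/27]
L5 α=1/5: [4393/27, 14033/135, 16862/135]
L6 α=2/5: [5257/45, 16373/225, 17762/225]
→ [117, 73, 79]

(1,2) stack=L1,L2,L3,L4; from [0,0,0]:
after L1 α=5/6: [400/3, 235/3, 320/3]
after L2 α=5/6: [2485/18, 2875/18, 2225/18]
after L3 α=1: [5, 23, 229]
after L4 α=4/5: [349/5, 847/5, 689/5]
→ [70, 169, 138]

at x=1,y=2 over L1,L2,L3,L4,L7,L8:
+L1 (α=5/6) → [400/3, 235/3, 320/3]
+L2 (α=5/6) → [2485/18, 2875/18, 2225/18]
+L3 (α=1) → [5, 23, 229]
+L4 (α=4/5) → [349/5, 847/5, 689/5]
+L7 (α=1/2) → [622/5, 631/5, 977/5]
+L8 (α=1/7) → [4212/35, 4961/35, 7027/35]
rounded: [120, 142, 201]


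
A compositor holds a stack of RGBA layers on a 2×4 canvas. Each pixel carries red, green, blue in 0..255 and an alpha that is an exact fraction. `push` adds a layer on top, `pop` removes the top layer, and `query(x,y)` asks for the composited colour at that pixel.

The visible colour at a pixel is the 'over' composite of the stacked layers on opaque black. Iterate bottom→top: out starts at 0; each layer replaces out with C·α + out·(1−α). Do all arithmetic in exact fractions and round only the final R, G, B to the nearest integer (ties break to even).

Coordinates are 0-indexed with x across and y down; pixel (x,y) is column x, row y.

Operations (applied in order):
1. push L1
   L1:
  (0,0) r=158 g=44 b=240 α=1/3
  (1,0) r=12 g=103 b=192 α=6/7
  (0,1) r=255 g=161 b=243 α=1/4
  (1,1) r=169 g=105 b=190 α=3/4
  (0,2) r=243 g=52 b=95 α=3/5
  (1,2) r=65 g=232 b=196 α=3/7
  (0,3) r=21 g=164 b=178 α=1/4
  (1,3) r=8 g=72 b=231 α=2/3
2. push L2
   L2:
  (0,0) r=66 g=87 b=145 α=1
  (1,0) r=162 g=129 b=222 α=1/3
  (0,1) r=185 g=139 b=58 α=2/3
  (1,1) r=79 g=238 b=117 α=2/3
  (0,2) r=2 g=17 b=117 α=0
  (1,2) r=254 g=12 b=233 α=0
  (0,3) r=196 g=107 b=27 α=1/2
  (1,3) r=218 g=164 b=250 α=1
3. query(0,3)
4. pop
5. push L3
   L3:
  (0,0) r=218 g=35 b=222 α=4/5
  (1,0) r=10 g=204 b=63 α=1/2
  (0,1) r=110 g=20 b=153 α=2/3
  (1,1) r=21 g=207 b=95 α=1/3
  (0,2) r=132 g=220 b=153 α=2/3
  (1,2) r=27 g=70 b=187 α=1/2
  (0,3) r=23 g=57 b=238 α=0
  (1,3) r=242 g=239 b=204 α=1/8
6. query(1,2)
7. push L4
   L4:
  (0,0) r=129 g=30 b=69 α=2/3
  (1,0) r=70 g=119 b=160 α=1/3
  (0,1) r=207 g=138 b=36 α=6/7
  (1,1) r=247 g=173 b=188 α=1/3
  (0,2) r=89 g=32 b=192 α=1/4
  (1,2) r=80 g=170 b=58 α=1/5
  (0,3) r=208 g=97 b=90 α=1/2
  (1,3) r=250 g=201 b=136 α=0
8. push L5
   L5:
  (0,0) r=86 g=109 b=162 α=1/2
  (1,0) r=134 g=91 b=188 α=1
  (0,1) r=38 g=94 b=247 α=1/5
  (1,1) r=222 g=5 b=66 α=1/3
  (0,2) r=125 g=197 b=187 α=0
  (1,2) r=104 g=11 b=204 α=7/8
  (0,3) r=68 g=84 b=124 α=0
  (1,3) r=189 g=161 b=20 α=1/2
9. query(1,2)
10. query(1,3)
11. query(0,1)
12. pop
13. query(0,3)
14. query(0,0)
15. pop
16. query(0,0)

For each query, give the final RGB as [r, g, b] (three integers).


query (0,3) [L1,L2] — begin 0,0,0
+L1 (α=1/4) → [21/4, 41, 89/2]
+L2 (α=1/2) → [805/8, 74, 143/4]
rounded: [101, 74, 36]

query (1,2) [L1,L3] — begin 0,0,0
L1 α=3/7: [195/7, 696/7, 84]
L3 α=1/2: [192/7, 593/7, 271/2]
= [27, 85, 136]

(1,2) stack=L1,L3,L4,L5; from [0,0,0]:
+L1 (α=3/7) → [195/7, 696/7, 84]
+L3 (α=1/2) → [192/7, 593/7, 271/2]
+L4 (α=1/5) → [1328/35, 3562/35, 120]
+L5 (α=7/8) → [3351/35, 6257/280, 387/2]
= [96, 22, 194]

query (1,3) [L1,L3,L4,L5] — begin 0,0,0
L1 α=2/3: [16/3, 48, 154]
L3 α=1/8: [419/12, 575/8, 641/4]
L4 α=0: [419/12, 575/8, 641/4]
L5 α=1/2: [2687/24, 1863/16, 721/8]
= [112, 116, 90]

at x=0,y=1 over L1,L3,L4,L5:
+L1 (α=1/4) → [255/4, 161/4, 243/4]
+L3 (α=2/3) → [1135/12, 107/4, 489/4]
+L4 (α=6/7) → [16039/84, 3419/28, 1353/28]
+L5 (α=1/5) → [16837/105, 4077/35, 3082/35]
rounded: [160, 116, 88]

at x=0,y=3 over L1,L3,L4:
after L1 α=1/4: [21/4, 41, 89/2]
after L3 α=0: [21/4, 41, 89/2]
after L4 α=1/2: [853/8, 69, 269/4]
= [107, 69, 67]

at x=0,y=0 over L1,L3,L4:
after L1 α=1/3: [158/3, 44/3, 80]
after L3 α=4/5: [2774/15, 464/15, 968/5]
after L4 α=2/3: [6644/45, 1364/45, 1658/15]
rounded: [148, 30, 111]

(0,0) stack=L1,L3; from [0,0,0]:
L1 α=1/3: [158/3, 44/3, 80]
L3 α=4/5: [2774/15, 464/15, 968/5]
→ [185, 31, 194]


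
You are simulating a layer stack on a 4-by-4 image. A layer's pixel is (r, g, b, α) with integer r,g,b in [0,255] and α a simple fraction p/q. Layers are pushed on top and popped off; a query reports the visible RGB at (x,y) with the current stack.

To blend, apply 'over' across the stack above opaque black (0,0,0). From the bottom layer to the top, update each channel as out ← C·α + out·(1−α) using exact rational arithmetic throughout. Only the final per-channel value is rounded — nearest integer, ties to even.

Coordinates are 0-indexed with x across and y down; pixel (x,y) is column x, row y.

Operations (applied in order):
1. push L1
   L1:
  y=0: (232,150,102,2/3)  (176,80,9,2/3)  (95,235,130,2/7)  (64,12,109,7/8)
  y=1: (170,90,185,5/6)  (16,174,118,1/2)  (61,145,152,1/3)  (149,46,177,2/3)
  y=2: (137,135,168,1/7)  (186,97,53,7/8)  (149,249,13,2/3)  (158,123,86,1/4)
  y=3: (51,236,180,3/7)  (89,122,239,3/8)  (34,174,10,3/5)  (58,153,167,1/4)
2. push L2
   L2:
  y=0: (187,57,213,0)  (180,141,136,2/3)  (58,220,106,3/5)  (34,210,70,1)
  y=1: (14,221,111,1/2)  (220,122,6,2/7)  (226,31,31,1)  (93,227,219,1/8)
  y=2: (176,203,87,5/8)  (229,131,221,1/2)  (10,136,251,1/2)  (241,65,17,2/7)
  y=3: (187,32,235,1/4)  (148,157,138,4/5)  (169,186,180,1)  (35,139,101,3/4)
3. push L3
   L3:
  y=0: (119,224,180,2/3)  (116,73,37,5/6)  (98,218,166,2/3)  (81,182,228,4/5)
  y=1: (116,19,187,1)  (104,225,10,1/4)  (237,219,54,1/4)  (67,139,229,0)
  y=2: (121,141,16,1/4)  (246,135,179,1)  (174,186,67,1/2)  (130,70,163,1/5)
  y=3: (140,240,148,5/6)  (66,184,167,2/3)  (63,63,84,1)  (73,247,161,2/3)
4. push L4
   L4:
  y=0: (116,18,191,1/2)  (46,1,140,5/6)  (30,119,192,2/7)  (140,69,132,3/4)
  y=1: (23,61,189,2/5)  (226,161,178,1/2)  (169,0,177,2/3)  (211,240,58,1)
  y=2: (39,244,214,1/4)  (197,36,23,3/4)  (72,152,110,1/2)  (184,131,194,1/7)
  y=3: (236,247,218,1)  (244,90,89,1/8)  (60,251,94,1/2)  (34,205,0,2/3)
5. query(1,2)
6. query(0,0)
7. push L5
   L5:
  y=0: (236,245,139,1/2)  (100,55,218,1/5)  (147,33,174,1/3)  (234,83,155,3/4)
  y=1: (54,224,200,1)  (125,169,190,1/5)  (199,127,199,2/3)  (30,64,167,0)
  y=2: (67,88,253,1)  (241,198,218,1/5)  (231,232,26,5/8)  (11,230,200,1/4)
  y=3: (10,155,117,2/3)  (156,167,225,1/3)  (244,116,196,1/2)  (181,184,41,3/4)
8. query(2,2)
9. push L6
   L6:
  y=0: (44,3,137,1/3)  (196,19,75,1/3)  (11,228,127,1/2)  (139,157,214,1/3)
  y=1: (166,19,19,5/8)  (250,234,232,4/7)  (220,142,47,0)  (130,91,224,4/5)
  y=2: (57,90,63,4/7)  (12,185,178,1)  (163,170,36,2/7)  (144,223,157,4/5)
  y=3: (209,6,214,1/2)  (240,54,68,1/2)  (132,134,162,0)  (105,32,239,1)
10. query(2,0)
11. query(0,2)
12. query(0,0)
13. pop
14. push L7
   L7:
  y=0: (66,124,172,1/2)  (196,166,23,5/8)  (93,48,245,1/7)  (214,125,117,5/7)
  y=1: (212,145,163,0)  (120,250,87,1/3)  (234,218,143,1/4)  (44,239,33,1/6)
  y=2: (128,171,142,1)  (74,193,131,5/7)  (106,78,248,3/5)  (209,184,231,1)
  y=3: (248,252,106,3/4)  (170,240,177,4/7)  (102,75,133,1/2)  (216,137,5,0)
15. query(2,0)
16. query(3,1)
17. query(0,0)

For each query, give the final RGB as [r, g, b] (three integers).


(1,2) stack=L1,L2,L3,L4; from [0,0,0]:
after L1 α=7/8: [651/4, 679/8, 371/8]
after L2 α=1/2: [1567/8, 1727/16, 2139/16]
after L3 α=1: [246, 135, 179]
after L4 α=3/4: [837/4, 243/4, 62]
= [209, 61, 62]

(0,0) stack=L1,L2,L3,L4; from [0,0,0]:
+L1 (α=2/3) → [464/3, 100, 68]
+L2 (α=0) → [464/3, 100, 68]
+L3 (α=2/3) → [1178/9, 548/3, 428/3]
+L4 (α=1/2) → [1111/9, 301/3, 1001/6]
= [123, 100, 167]

query (2,2) [L1,L2,L3,L4,L5] — begin 0,0,0
L1 α=2/3: [298/3, 166, 26/3]
L2 α=1/2: [164/3, 151, 779/6]
L3 α=1/2: [343/3, 337/2, 1181/12]
L4 α=1/2: [559/6, 641/4, 2501/24]
L5 α=5/8: [2869/16, 6563/32, 3541/64]
= [179, 205, 55]

at x=2,y=0 over L1,L2,L3,L4,L5,L6:
+L1 (α=2/7) → [190/7, 470/7, 260/7]
+L2 (α=3/5) → [1598/35, 1112/7, 2746/35]
+L3 (α=2/3) → [8458/105, 1388/7, 14366/105]
+L4 (α=2/7) → [9718/147, 8606/49, 22430/147]
+L5 (α=1/3) → [41045/441, 18829/147, 70438/441]
+L6 (α=1/2) → [22948/441, 52345/294, 126445/882]
rounded: [52, 178, 143]

query (0,2) [L1,L2,L3,L4,L5,L6] — begin 0,0,0
after L1 α=1/7: [137/7, 135/7, 24]
after L2 α=5/8: [6571/56, 3755/28, 507/8]
after L3 α=1/4: [26489/224, 15213/112, 1649/32]
after L4 α=1/4: [88203/896, 72967/448, 11795/128]
after L5 α=1: [67, 88, 253]
after L6 α=4/7: [429/7, 624/7, 1011/7]
→ [61, 89, 144]

(0,0) stack=L1,L2,L3,L4,L5,L6; from [0,0,0]:
after L1 α=2/3: [464/3, 100, 68]
after L2 α=0: [464/3, 100, 68]
after L3 α=2/3: [1178/9, 548/3, 428/3]
after L4 α=1/2: [1111/9, 301/3, 1001/6]
after L5 α=1/2: [3235/18, 518/3, 1835/12]
after L6 α=1/3: [3631/27, 1045/9, 2657/18]
rounded: [134, 116, 148]

query (2,0) [L1,L2,L3,L4,L5,L7] — begin 0,0,0
after L1 α=2/7: [190/7, 470/7, 260/7]
after L2 α=3/5: [1598/35, 1112/7, 2746/35]
after L3 α=2/3: [8458/105, 1388/7, 14366/105]
after L4 α=2/7: [9718/147, 8606/49, 22430/147]
after L5 α=1/3: [41045/441, 18829/147, 70438/441]
after L7 α=1/7: [95761/1029, 40010/343, 176891/1029]
rounded: [93, 117, 172]

(3,1) stack=L1,L2,L3,L4,L5,L7; from [0,0,0]:
L1 α=2/3: [298/3, 92/3, 118]
L2 α=1/8: [2365/24, 1325/24, 1045/8]
L3 α=0: [2365/24, 1325/24, 1045/8]
L4 α=1: [211, 240, 58]
L5 α=0: [211, 240, 58]
L7 α=1/6: [1099/6, 1439/6, 323/6]
→ [183, 240, 54]

(0,0) stack=L1,L2,L3,L4,L5,L7; from [0,0,0]:
+L1 (α=2/3) → [464/3, 100, 68]
+L2 (α=0) → [464/3, 100, 68]
+L3 (α=2/3) → [1178/9, 548/3, 428/3]
+L4 (α=1/2) → [1111/9, 301/3, 1001/6]
+L5 (α=1/2) → [3235/18, 518/3, 1835/12]
+L7 (α=1/2) → [4423/36, 445/3, 3899/24]
rounded: [123, 148, 162]


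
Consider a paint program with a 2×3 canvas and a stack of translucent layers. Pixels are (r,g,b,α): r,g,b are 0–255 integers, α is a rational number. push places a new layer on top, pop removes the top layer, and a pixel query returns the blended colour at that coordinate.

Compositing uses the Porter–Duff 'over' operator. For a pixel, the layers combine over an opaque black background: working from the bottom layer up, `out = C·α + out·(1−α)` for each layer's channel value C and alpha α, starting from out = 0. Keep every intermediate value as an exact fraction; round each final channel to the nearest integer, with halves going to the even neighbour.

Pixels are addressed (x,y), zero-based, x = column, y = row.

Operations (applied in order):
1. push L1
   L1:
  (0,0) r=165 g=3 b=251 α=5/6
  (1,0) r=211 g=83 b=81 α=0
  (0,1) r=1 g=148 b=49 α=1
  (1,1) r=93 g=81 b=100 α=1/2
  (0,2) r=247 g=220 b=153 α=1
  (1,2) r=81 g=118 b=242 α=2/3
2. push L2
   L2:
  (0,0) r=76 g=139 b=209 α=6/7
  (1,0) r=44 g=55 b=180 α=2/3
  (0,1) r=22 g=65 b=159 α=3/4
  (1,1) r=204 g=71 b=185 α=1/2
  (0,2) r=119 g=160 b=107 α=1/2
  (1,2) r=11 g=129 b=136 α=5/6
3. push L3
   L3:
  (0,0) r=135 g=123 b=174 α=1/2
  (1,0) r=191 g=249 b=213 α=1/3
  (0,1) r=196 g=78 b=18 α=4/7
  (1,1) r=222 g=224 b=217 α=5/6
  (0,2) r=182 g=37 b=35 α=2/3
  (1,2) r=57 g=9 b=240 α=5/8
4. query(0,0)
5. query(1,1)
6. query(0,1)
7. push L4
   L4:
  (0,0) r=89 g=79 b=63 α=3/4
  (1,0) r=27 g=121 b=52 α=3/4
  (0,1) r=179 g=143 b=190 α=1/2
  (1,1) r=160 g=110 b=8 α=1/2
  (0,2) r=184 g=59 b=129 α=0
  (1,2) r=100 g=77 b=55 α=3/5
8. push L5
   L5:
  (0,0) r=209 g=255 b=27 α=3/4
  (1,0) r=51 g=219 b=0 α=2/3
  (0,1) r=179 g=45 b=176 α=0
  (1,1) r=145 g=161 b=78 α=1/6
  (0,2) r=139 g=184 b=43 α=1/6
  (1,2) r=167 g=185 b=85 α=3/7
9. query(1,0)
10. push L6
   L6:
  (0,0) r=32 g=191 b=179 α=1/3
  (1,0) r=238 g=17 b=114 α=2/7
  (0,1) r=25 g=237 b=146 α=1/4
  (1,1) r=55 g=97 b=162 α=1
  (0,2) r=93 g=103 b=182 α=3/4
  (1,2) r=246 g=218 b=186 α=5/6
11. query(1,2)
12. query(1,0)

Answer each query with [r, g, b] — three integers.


(0,0) stack=L1,L2,L3; from [0,0,0]:
+L1 (α=5/6) → [275/2, 5/2, 1255/6]
+L2 (α=6/7) → [1187/14, 239/2, 8779/42]
+L3 (α=1/2) → [3077/28, 485/4, 16087/84]
→ [110, 121, 192]

at x=1,y=1 over L1,L2,L3:
L1 α=1/2: [93/2, 81/2, 50]
L2 α=1/2: [501/4, 223/4, 235/2]
L3 α=5/6: [1647/8, 4703/24, 2405/12]
→ [206, 196, 200]

at x=0,y=1 over L1,L2,L3:
after L1 α=1: [1, 148, 49]
after L2 α=3/4: [67/4, 343/4, 263/2]
after L3 α=4/7: [3337/28, 2277/28, 933/14]
→ [119, 81, 67]

(1,0) stack=L1,L2,L3,L4,L5; from [0,0,0]:
after L1 α=0: [0, 0, 0]
after L2 α=2/3: [88/3, 110/3, 120]
after L3 α=1/3: [749/9, 967/9, 151]
after L4 α=3/4: [739/18, 2117/18, 307/4]
after L5 α=2/3: [2575/54, 10001/54, 307/12]
rounded: [48, 185, 26]

query (1,2) [L1,L2,L3,L4,L5,L6] — begin 0,0,0
+L1 (α=2/3) → [54, 236/3, 484/3]
+L2 (α=5/6) → [109/6, 2171/18, 1262/9]
+L3 (α=5/8) → [679/16, 2441/48, 2431/12]
+L4 (α=3/5) → [3079/40, 1597/24, 3421/30]
+L5 (α=3/7) → [8089/70, 4927/42, 10667/105]
+L6 (α=5/6) → [94189/420, 50707/252, 108317/630]
= [224, 201, 172]

query (1,0) [L1,L2,L3,L4,L5,L6] — begin 0,0,0
+L1 (α=0) → [0, 0, 0]
+L2 (α=2/3) → [88/3, 110/3, 120]
+L3 (α=1/3) → [749/9, 967/9, 151]
+L4 (α=3/4) → [739/18, 2117/18, 307/4]
+L5 (α=2/3) → [2575/54, 10001/54, 307/12]
+L6 (α=2/7) → [38579/378, 51841/378, 4271/84]
= [102, 137, 51]


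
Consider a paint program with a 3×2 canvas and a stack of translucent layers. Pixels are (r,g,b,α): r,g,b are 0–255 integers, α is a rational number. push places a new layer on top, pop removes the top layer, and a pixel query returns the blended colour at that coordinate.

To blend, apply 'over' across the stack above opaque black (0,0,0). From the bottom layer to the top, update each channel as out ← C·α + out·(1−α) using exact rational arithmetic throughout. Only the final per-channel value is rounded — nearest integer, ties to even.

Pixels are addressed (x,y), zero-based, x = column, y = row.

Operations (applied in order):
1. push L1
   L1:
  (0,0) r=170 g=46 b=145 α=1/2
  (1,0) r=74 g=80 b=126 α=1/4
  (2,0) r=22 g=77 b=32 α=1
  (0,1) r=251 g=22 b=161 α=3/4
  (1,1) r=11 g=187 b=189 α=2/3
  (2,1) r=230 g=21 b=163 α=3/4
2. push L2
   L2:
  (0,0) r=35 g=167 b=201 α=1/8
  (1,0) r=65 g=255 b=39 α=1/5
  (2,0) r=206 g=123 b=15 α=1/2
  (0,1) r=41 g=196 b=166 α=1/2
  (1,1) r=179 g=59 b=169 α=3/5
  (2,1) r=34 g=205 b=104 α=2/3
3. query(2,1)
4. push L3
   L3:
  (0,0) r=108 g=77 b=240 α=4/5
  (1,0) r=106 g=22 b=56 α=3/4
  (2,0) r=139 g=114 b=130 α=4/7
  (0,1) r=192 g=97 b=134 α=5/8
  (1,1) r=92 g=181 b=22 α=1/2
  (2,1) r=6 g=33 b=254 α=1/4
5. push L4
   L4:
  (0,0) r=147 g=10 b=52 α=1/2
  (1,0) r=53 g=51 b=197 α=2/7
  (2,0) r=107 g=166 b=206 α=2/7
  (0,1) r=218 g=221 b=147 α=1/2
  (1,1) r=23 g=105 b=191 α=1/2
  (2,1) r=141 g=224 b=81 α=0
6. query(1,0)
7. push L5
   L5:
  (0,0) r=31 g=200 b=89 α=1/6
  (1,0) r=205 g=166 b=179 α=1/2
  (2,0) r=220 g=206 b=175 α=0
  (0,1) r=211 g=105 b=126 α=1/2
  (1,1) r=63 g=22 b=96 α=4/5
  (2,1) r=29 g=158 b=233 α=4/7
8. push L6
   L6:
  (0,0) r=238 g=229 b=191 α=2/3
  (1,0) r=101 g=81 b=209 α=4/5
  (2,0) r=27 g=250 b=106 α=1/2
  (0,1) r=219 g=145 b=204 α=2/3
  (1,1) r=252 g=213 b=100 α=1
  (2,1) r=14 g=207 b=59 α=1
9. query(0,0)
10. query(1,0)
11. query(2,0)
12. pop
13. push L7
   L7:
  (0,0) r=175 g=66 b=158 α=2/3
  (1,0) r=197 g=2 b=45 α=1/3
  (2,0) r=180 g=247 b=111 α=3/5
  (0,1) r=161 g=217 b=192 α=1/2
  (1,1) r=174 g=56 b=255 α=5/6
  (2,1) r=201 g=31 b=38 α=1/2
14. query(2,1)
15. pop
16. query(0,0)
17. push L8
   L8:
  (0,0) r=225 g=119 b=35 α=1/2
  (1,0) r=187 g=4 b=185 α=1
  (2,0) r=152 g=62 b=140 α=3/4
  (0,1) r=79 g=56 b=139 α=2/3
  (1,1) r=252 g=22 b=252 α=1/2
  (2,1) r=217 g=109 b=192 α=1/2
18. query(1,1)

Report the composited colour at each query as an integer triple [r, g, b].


at x=2,y=1 over L1,L2:
+L1 (α=3/4) → [345/2, 63/4, 489/4]
+L2 (α=2/3) → [481/6, 1703/12, 1321/12]
rounded: [80, 142, 110]

at x=1,y=0 over L1,L2,L3,L4:
L1 α=1/4: [37/2, 20, 63/2]
L2 α=1/5: [139/5, 67, 33]
L3 α=3/4: [1729/20, 133/4, 201/4]
L4 α=2/7: [2153/28, 1073/28, 2581/28]
→ [77, 38, 92]

at x=0,y=0 over L1,L2,L3,L4,L5,L6:
L1 α=1/2: [85, 23, 145/2]
L2 α=1/8: [315/4, 41, 1417/16]
L3 α=4/5: [2043/20, 349/5, 16777/80]
L4 α=1/2: [4983/40, 399/10, 20937/160]
L5 α=1/6: [5231/48, 799/12, 23785/192]
L6 α=2/3: [28079/144, 6295/36, 97129/576]
→ [195, 175, 169]

at x=1,y=0 over L1,L2,L3,L4,L5,L6:
+L1 (α=1/4) → [37/2, 20, 63/2]
+L2 (α=1/5) → [139/5, 67, 33]
+L3 (α=3/4) → [1729/20, 133/4, 201/4]
+L4 (α=2/7) → [2153/28, 1073/28, 2581/28]
+L5 (α=1/2) → [7893/56, 5721/56, 7593/56]
+L6 (α=4/5) → [30517/280, 4773/56, 54409/280]
rounded: [109, 85, 194]

(2,0) stack=L1,L2,L3,L4,L5,L6; from [0,0,0]:
L1 α=1: [22, 77, 32]
L2 α=1/2: [114, 100, 47/2]
L3 α=4/7: [898/7, 108, 1181/14]
L4 α=2/7: [5988/49, 872/7, 11673/98]
L5 α=0: [5988/49, 872/7, 11673/98]
L6 α=1/2: [7311/98, 1311/7, 22061/196]
= [75, 187, 113]

query (2,1) [L1,L2,L3,L4,L5,L7] — begin 0,0,0
L1 α=3/4: [345/2, 63/4, 489/4]
L2 α=2/3: [481/6, 1703/12, 1321/12]
L3 α=1/4: [493/8, 1835/16, 2337/16]
L4 α=0: [493/8, 1835/16, 2337/16]
L5 α=4/7: [2407/56, 2231/16, 21923/112]
L7 α=1/2: [13663/112, 2727/32, 26179/224]
rounded: [122, 85, 117]

query (0,0) [L1,L2,L3,L4,L5] — begin 0,0,0
after L1 α=1/2: [85, 23, 145/2]
after L2 α=1/8: [315/4, 41, 1417/16]
after L3 α=4/5: [2043/20, 349/5, 16777/80]
after L4 α=1/2: [4983/40, 399/10, 20937/160]
after L5 α=1/6: [5231/48, 799/12, 23785/192]
→ [109, 67, 124]

query (1,1) [L1,L2,L3,L4,L5,L8] — begin 0,0,0
after L1 α=2/3: [22/3, 374/3, 126]
after L2 α=3/5: [331/3, 1279/15, 759/5]
after L3 α=1/2: [607/6, 1997/15, 869/10]
after L4 α=1/2: [745/12, 1786/15, 2779/20]
after L5 α=4/5: [3769/60, 3106/75, 10459/100]
after L8 α=1/2: [18889/120, 2378/75, 35659/200]
→ [157, 32, 178]
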